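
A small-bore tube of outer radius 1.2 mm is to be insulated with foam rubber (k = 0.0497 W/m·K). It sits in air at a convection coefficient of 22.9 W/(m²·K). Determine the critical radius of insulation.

r_cr ≈ 2.17 mm

For a cylinder r_cr = k/h = 0.0497/22.9
r_cr = 2.17 mm; since the bare radius (1.2 mm) is below r_cr, adding a thin layer of insulation will *increase* heat loss.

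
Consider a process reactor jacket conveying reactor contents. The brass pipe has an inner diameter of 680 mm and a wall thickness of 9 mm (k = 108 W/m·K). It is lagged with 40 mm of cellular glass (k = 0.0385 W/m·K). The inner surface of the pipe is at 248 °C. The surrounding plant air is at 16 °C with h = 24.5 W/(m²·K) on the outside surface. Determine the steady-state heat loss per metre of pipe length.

Per-layer cylindrical resistances, series-summed:
R_brass pipe wall = ln(349/340)/(2π×108×1) = 3.85×10^-5 K/W
R_cellular glass = ln(389/349)/(2π×0.0385×1) = 0.4486 K/W
R_outer film = 1/(h_o·2πr_oL) = 1/(24.5×2π×0.389×1) = 0.0167 K/W
R_total = 0.4653 K/W
Q = ΔT/R_total = 232/0.4653

q′ ≈ 499 W/m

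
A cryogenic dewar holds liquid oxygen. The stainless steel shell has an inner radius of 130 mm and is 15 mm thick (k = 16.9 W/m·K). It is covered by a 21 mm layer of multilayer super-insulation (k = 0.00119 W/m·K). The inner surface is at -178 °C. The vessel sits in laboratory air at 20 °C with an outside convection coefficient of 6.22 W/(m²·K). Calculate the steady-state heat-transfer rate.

Q ≈ 3.37 W

Spherical conduction: R = (1/r_in − 1/r_out)/(4πk) per layer; series-sum.
R_stainless steel shell = (1/0.13 − 1/0.145)/(4π×16.9) = 0.003747 K/W
R_multilayer super-insulation = (1/0.145 − 1/0.166)/(4π×0.00119) = 58.34 K/W
R_outer film = 1/(h·4πr_o²) = 1/(6.22×4π×0.166²) = 0.4643 K/W
R_total = 58.81 K/W
Q = ΔT/R_total = 198/58.81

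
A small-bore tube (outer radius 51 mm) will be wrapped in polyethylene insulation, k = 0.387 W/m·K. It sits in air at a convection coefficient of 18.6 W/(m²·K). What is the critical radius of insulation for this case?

r_cr ≈ 20.8 mm

For a cylinder r_cr = k/h = 0.387/18.6
r_cr = 20.8 mm; since the bare radius (51 mm) is above r_cr, any added insulation will reduce heat loss.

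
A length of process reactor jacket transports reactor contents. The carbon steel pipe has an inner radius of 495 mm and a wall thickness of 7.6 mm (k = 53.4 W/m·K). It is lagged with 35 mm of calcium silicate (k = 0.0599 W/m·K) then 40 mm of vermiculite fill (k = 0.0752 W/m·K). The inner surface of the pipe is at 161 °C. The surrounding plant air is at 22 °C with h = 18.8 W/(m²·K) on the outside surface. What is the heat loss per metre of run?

q′ ≈ 402 W/m

Treating each annulus and film as a series resistance:
R_carbon steel pipe wall = ln(502.6/495)/(2π×53.4×1) = 4.541×10^-5 K/W
R_calcium silicate = ln(537.6/502.6)/(2π×0.0599×1) = 0.1789 K/W
R_vermiculite fill = ln(577.6/537.6)/(2π×0.0752×1) = 0.1519 K/W
R_outer film = 1/(h_o·2πr_oL) = 1/(18.8×2π×0.5776×1) = 0.01466 K/W
R_total = 0.3455 K/W
Q = ΔT/R_total = 139/0.3455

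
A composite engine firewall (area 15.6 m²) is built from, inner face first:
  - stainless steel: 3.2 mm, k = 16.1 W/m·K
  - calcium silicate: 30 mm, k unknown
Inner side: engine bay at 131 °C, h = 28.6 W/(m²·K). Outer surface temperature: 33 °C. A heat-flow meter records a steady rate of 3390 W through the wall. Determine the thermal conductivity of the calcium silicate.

k ≈ 0.0721 W/(m·K)

Thermal resistances in series:
R_inner film = 1/(h_i·A) = 1/(28.6×15.6) = 0.002241 K/W
R_stainless steel = L/(kA) = 0.0032/(16.1×15.6) = 1.274×10^-5 K/W
Sum of known resistances R_other = 0.002254 K/W
Total R = ΔT/Q = 98/3390 = 0.02891 K/W
R_calcium silicate = R_total − R_other = 0.02665 K/W
k = L/(R·A) = 0.03/(0.02665×15.6)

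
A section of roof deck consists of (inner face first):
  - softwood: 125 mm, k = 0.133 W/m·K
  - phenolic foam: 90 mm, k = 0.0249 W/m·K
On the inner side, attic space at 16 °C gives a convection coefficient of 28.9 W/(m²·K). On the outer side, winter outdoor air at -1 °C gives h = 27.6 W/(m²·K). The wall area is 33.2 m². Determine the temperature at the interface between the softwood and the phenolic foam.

T ≈ 12.4 °C

Model the wall as resistances in series:
R_inner film = 1/(h_i·A) = 1/(28.9×33.2) = 0.001042 K/W
R_softwood = L/(kA) = 0.125/(0.133×33.2) = 0.02831 K/W
R_phenolic foam = L/(kA) = 0.09/(0.0249×33.2) = 0.1089 K/W
R_outer film = 1/(h_o·A) = 1/(27.6×33.2) = 0.001091 K/W
R_total = 0.1393 K/W;  Q = ΔT/R_total = 17/0.1393 = 122 W
T_interface = T_inner − Q·ΣR(inner→interface) = 16 − 122×0.02935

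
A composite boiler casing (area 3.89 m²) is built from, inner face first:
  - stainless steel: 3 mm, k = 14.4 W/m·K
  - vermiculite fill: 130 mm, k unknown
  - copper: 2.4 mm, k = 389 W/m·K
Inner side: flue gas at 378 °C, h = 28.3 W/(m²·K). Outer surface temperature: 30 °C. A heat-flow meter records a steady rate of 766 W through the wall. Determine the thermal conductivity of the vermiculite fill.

k ≈ 0.0751 W/(m·K)

Treating each layer as a thermal resistance in series:
R_inner film = 1/(h_i·A) = 1/(28.3×3.89) = 0.009084 K/W
R_stainless steel = L/(kA) = 0.003/(14.4×3.89) = 5.356×10^-5 K/W
R_copper = L/(kA) = 0.0024/(389×3.89) = 1.586×10^-6 K/W
Sum of known resistances R_other = 0.009139 K/W
Total R = ΔT/Q = 348/766 = 0.4543 K/W
R_vermiculite fill = R_total − R_other = 0.4452 K/W
k = L/(R·A) = 0.13/(0.4452×3.89)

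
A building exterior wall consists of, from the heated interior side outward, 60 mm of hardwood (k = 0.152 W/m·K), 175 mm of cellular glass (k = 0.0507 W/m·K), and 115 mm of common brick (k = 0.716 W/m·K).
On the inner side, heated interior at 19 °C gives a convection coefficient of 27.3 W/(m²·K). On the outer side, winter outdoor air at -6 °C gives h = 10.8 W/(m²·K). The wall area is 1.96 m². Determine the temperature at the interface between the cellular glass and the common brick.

Series thermal resistances:
R_inner film = 1/(h_i·A) = 1/(27.3×1.96) = 0.01869 K/W
R_hardwood = L/(kA) = 0.06/(0.152×1.96) = 0.2014 K/W
R_cellular glass = L/(kA) = 0.175/(0.0507×1.96) = 1.761 K/W
R_common brick = L/(kA) = 0.115/(0.716×1.96) = 0.08195 K/W
R_outer film = 1/(h_o·A) = 1/(10.8×1.96) = 0.04724 K/W
R_total = 2.11 K/W;  Q = ΔT/R_total = 25/2.11 = 11.85 W
T_interface = T_inner − Q·ΣR(inner→interface) = 19 − 11.8×1.981

T ≈ -4.47 °C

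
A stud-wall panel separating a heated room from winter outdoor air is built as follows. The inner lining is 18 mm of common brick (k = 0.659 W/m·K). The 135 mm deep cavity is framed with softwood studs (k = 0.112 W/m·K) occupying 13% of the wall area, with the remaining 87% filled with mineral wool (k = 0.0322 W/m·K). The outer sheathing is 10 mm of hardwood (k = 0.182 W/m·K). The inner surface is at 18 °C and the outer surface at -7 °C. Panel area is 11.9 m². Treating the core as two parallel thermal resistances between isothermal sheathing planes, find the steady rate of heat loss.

Q ≈ 91.4 W

Sheathing layers in series; stud and cavity paths in parallel between them.
R_inner = 0.018/(0.659×11.9) = 0.002295 K/W
R_stud  = 0.135/(0.112×0.13×11.9) = 0.7792 K/W
R_cav   = 0.135/(0.0322×0.87×11.9) = 0.405 K/W
1/R_core = 1/R_stud + 1/R_cav → R_core = 0.2665 K/W
R_outer = 0.01/(0.182×11.9) = 0.004617 K/W
R_total = 0.2734 K/W
Q = ΔT/R_total = 25/0.2734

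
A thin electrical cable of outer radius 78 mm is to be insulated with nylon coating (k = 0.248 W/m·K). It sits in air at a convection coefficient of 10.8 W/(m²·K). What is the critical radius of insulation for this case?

For a cylinder r_cr = k/h = 0.248/10.8
r_cr = 23 mm; since the bare radius (78 mm) is above r_cr, any added insulation will reduce heat loss.

r_cr ≈ 23 mm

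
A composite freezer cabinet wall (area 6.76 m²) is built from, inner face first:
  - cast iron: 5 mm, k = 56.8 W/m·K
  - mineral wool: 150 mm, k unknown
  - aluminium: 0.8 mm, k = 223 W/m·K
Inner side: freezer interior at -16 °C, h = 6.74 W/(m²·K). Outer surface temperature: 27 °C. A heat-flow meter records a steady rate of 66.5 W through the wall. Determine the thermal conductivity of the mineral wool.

k ≈ 0.0355 W/(m·K)

Series thermal resistances:
R_inner film = 1/(h_i·A) = 1/(6.74×6.76) = 0.02195 K/W
R_cast iron = L/(kA) = 0.005/(56.8×6.76) = 1.302×10^-5 K/W
R_aluminium = L/(kA) = 0.0008/(223×6.76) = 5.307×10^-7 K/W
Sum of known resistances R_other = 0.02196 K/W
Total R = ΔT/Q = 43/66.5 = 0.6466 K/W
R_mineral wool = R_total − R_other = 0.6247 K/W
k = L/(R·A) = 0.15/(0.6247×6.76)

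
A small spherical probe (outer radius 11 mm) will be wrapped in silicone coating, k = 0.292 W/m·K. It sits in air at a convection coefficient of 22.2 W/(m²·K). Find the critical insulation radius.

For a sphere r_cr = 2k/h = 2×0.292/22.2
r_cr = 26.3 mm; since the bare radius (11 mm) is below r_cr, adding a thin layer of insulation will *increase* heat loss.

r_cr ≈ 26.3 mm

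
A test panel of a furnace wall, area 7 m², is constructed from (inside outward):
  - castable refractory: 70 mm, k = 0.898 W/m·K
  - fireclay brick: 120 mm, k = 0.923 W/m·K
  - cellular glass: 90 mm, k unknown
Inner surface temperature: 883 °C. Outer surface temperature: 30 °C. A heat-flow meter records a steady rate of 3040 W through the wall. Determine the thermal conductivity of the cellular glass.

Model the wall as resistances in series:
R_castable refractory = L/(kA) = 0.07/(0.898×7) = 0.01114 K/W
R_fireclay brick = L/(kA) = 0.12/(0.923×7) = 0.01857 K/W
Sum of known resistances R_other = 0.02971 K/W
Total R = ΔT/Q = 853/3040 = 0.2806 K/W
R_cellular glass = R_total − R_other = 0.2509 K/W
k = L/(R·A) = 0.09/(0.2509×7)

k ≈ 0.0512 W/(m·K)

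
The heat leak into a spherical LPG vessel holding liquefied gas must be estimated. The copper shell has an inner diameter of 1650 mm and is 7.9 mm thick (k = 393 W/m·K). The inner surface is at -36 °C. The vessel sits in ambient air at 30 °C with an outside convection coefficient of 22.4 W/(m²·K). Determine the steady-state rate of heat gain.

For a spherical shell R = (1/r₁ − 1/r₂)/(4πk); film R = 1/(h·4πr²). In series:
R_copper shell = (1/0.825 − 1/0.8329)/(4π×393) = 2.328×10^-6 K/W
R_outer film = 1/(h·4πr_o²) = 1/(22.4×4π×0.8329²) = 0.005121 K/W
R_total = 0.005123 K/W
Q = ΔT/R_total = 66/0.005123

Q ≈ 12900 W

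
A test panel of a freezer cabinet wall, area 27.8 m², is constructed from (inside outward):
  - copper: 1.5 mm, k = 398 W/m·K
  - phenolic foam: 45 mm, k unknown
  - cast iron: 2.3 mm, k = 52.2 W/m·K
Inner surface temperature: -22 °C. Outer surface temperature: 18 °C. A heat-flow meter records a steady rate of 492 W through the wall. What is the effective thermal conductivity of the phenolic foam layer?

Series thermal resistances:
R_copper = L/(kA) = 0.0015/(398×27.8) = 1.356×10^-7 K/W
R_cast iron = L/(kA) = 0.0023/(52.2×27.8) = 1.585×10^-6 K/W
Sum of known resistances R_other = 1.721×10^-6 K/W
Total R = ΔT/Q = 40/492 = 0.0813 K/W
R_phenolic foam = R_total − R_other = 0.0813 K/W
k = L/(R·A) = 0.045/(0.0813×27.8)

k ≈ 0.0199 W/(m·K)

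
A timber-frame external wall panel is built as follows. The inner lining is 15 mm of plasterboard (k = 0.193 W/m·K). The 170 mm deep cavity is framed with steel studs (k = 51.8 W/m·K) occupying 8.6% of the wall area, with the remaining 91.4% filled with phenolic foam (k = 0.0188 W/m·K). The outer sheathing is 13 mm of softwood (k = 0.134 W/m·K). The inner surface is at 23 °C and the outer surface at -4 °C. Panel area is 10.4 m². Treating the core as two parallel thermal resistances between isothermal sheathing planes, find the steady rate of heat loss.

Q ≈ 1320 W

Sheathing layers in series; stud and cavity paths in parallel between them.
R_inner = 0.015/(0.193×10.4) = 0.007473 K/W
R_stud  = 0.17/(51.8×0.086×10.4) = 0.003669 K/W
R_cav   = 0.17/(0.0188×0.914×10.4) = 0.9513 K/W
1/R_core = 1/R_stud + 1/R_cav → R_core = 0.003655 K/W
R_outer = 0.013/(0.134×10.4) = 0.009328 K/W
R_total = 0.02046 K/W
Q = ΔT/R_total = 27/0.02046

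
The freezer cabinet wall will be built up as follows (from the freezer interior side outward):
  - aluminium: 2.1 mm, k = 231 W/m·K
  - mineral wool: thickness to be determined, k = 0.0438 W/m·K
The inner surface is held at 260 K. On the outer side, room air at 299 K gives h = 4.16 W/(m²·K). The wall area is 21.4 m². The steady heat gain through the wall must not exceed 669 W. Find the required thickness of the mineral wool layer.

Model the wall as resistances in series:
R_aluminium = L/(kA) = 0.0021/(231×21.4) = 4.248×10^-7 K/W
R_outer film = 1/(h_o·A) = 1/(4.16×21.4) = 0.01123 K/W
Sum of the known resistances R_other = 0.01123 K/W
Required total resistance R_tot = ΔT/Q_allow = 39/669 = 0.0583 K/W
R_mineral wool = R_tot − R_other = 0.04706 K/W
L = R·k·A = 0.04706×0.0438×21.4

L ≈ 44.1 mm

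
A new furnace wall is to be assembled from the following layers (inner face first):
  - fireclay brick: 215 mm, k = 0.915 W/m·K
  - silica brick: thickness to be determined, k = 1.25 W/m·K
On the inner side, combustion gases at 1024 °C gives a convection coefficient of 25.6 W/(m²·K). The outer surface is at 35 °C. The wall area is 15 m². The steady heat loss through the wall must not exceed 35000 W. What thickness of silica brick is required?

Treating each layer as a thermal resistance in series:
R_inner film = 1/(h_i·A) = 1/(25.6×15) = 0.002604 K/W
R_fireclay brick = L/(kA) = 0.215/(0.915×15) = 0.01566 K/W
Sum of the known resistances R_other = 0.01827 K/W
Required total resistance R_tot = ΔT/Q_allow = 989/35000 = 0.02826 K/W
R_silica brick = R_tot − R_other = 0.009988 K/W
L = R·k·A = 0.009988×1.25×15

L ≈ 187 mm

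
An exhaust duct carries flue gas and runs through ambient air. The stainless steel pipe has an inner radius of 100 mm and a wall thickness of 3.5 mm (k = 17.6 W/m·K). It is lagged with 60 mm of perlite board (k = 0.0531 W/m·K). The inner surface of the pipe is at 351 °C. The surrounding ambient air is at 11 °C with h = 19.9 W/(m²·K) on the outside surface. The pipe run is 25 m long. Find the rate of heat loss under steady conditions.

Q ≈ 5990 W

Cylindrical conduction, so R = ln(r₂/r₁)/(2πkL) per layer, in series:
R_stainless steel pipe wall = ln(103.5/100)/(2π×17.6×25) = 1.244×10^-5 K/W
R_perlite board = ln(163.5/103.5)/(2π×0.0531×25) = 0.05482 K/W
R_outer film = 1/(h_o·2πr_oL) = 1/(19.9×2π×0.1635×25) = 0.001957 K/W
R_total = 0.05679 K/W
Q = ΔT/R_total = 340/0.05679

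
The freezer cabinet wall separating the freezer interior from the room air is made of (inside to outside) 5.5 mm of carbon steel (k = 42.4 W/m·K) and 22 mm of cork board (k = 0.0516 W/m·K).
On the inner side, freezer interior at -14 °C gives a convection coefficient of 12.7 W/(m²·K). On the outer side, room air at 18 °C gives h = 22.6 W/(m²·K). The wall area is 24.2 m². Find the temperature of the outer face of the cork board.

T ≈ 15.4 °C

Treating each layer as a thermal resistance in series:
R_inner film = 1/(h_i·A) = 1/(12.7×24.2) = 0.003254 K/W
R_carbon steel = L/(kA) = 0.0055/(42.4×24.2) = 5.36×10^-6 K/W
R_cork board = L/(kA) = 0.022/(0.0516×24.2) = 0.01762 K/W
R_outer film = 1/(h_o·A) = 1/(22.6×24.2) = 0.001828 K/W
R_total = 0.02271 K/W;  Q = ΔT/R_total = 32/0.02271 = 1409 W
T_interface = T_inner + Q·ΣR(inner→interface) = -14 + 1410×0.02088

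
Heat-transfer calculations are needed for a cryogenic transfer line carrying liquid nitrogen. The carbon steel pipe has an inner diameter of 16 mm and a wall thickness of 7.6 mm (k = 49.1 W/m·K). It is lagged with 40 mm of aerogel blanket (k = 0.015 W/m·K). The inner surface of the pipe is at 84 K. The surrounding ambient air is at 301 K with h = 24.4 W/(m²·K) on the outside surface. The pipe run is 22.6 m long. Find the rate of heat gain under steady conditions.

Q ≈ 360 W

Cylindrical conduction, so R = ln(r₂/r₁)/(2πkL) per layer, in series:
R_carbon steel pipe wall = ln(15.6/8)/(2π×49.1×22.6) = 9.578×10^-5 K/W
R_aerogel blanket = ln(55.6/15.6)/(2π×0.015×22.6) = 0.5967 K/W
R_outer film = 1/(h_o·2πr_oL) = 1/(24.4×2π×0.0556×22.6) = 0.005191 K/W
R_total = 0.602 K/W
Q = ΔT/R_total = 217/0.602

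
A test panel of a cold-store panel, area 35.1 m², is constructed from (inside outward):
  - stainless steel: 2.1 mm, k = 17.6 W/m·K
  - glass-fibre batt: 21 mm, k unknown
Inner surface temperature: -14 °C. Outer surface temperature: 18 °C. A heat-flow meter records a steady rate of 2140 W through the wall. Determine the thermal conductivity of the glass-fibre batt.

k ≈ 0.04 W/(m·K)

Model the wall as resistances in series:
R_stainless steel = L/(kA) = 0.0021/(17.6×35.1) = 3.399×10^-6 K/W
Sum of known resistances R_other = 3.399×10^-6 K/W
Total R = ΔT/Q = 32/2140 = 0.01495 K/W
R_glass-fibre batt = R_total − R_other = 0.01495 K/W
k = L/(R·A) = 0.021/(0.01495×35.1)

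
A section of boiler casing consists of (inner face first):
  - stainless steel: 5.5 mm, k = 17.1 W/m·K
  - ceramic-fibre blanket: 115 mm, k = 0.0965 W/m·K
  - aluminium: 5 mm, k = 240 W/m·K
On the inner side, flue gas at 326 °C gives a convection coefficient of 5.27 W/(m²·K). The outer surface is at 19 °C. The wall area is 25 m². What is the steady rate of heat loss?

Thermal resistances in series:
R_inner film = 1/(h_i·A) = 1/(5.27×25) = 0.00759 K/W
R_stainless steel = L/(kA) = 0.0055/(17.1×25) = 1.287×10^-5 K/W
R_ceramic-fibre blanket = L/(kA) = 0.115/(0.0965×25) = 0.04767 K/W
R_aluminium = L/(kA) = 0.005/(240×25) = 8.333×10^-7 K/W
R_total = 0.05527 K/W
Q = ΔT / R_total = 307 / 0.05527

Q ≈ 5550 W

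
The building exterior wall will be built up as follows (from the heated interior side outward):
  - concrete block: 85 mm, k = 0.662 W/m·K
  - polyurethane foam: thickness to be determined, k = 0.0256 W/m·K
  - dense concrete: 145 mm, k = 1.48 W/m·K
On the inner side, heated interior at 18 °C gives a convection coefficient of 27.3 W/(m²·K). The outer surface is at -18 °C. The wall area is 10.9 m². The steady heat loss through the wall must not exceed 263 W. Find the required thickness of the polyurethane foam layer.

L ≈ 31.5 mm

Using the resistance-network approach (series):
R_inner film = 1/(h_i·A) = 1/(27.3×10.9) = 0.003361 K/W
R_concrete block = L/(kA) = 0.085/(0.662×10.9) = 0.01178 K/W
R_dense concrete = L/(kA) = 0.145/(1.48×10.9) = 0.008988 K/W
Sum of the known resistances R_other = 0.02413 K/W
Required total resistance R_tot = ΔT/Q_allow = 36/263 = 0.1369 K/W
R_polyurethane foam = R_tot − R_other = 0.1128 K/W
L = R·k·A = 0.1128×0.0256×10.9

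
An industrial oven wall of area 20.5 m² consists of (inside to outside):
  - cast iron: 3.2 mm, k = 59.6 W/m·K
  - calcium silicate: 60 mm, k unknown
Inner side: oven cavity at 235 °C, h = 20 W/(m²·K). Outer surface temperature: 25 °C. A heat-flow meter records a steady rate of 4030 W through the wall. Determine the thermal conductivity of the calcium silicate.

Using the resistance-network approach (series):
R_inner film = 1/(h_i·A) = 1/(20×20.5) = 0.002439 K/W
R_cast iron = L/(kA) = 0.0032/(59.6×20.5) = 2.619×10^-6 K/W
Sum of known resistances R_other = 0.002442 K/W
Total R = ΔT/Q = 210/4030 = 0.05211 K/W
R_calcium silicate = R_total − R_other = 0.04967 K/W
k = L/(R·A) = 0.06/(0.04967×20.5)

k ≈ 0.0589 W/(m·K)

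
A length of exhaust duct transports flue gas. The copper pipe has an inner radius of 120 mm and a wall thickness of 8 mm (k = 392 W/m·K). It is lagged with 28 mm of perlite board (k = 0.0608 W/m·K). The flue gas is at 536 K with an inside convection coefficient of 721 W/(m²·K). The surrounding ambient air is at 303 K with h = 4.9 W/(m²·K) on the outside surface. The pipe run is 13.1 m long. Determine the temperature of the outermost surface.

T ≈ 370 K

Cylindrical conduction, so R = ln(r₂/r₁)/(2πkL) per layer, in series:
R_inner film = 1/(h_i·2πr₁L) = 1/(721×2π×0.12×13.1) = 1.404×10^-4 K/W
R_copper pipe wall = ln(128/120)/(2π×392×13.1) = 2×10^-6 K/W
R_perlite board = ln(156/128)/(2π×0.0608×13.1) = 0.03953 K/W
R_outer film = 1/(h_o·2πr_oL) = 1/(4.9×2π×0.156×13.1) = 0.01589 K/W
R_total = 0.05557 K/W
Q = ΔT/R_total = 233/0.05557
Q = 4190 W
T_interface = T_inner − Q·ΣR(inner→interface) = 536 − 4190×0.03967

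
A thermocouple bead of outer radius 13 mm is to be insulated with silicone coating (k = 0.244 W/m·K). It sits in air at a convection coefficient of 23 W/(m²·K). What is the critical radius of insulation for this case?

r_cr ≈ 21.2 mm

For a sphere r_cr = 2k/h = 2×0.244/23
r_cr = 21.2 mm; since the bare radius (13 mm) is below r_cr, adding a thin layer of insulation will *increase* heat loss.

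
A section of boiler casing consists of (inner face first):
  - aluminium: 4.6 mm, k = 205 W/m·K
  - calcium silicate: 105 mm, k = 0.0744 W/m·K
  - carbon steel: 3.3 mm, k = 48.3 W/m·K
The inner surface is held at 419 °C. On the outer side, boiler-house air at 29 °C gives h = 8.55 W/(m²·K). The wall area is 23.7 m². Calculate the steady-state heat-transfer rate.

Model the wall as resistances in series:
R_aluminium = L/(kA) = 0.0046/(205×23.7) = 9.468×10^-7 K/W
R_calcium silicate = L/(kA) = 0.105/(0.0744×23.7) = 0.05955 K/W
R_carbon steel = L/(kA) = 0.0033/(48.3×23.7) = 2.883×10^-6 K/W
R_outer film = 1/(h_o·A) = 1/(8.55×23.7) = 0.004935 K/W
R_total = 0.06449 K/W
Q = ΔT / R_total = 390 / 0.06449

Q ≈ 6050 W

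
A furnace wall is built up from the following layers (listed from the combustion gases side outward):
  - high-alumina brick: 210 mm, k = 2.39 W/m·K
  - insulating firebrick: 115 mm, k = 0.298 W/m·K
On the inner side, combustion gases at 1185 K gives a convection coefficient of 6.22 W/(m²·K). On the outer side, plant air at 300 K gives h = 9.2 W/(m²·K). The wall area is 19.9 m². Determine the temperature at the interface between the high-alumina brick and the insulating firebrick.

Using the resistance-network approach (series):
R_inner film = 1/(h_i·A) = 1/(6.22×19.9) = 0.008079 K/W
R_high-alumina brick = L/(kA) = 0.21/(2.39×19.9) = 0.004415 K/W
R_insulating firebrick = L/(kA) = 0.115/(0.298×19.9) = 0.01939 K/W
R_outer film = 1/(h_o·A) = 1/(9.2×19.9) = 0.005462 K/W
R_total = 0.03735 K/W;  Q = ΔT/R_total = 885/0.03735 = 23700 W
T_interface = T_inner − Q·ΣR(inner→interface) = 1185 − 23700×0.01249

T ≈ 889 K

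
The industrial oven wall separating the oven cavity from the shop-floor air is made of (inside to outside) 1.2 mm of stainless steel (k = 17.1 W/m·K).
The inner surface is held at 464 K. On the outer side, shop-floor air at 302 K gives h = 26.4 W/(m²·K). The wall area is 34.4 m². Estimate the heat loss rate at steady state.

Treating each layer as a thermal resistance in series:
R_stainless steel = L/(kA) = 0.0012/(17.1×34.4) = 2.04×10^-6 K/W
R_outer film = 1/(h_o·A) = 1/(26.4×34.4) = 0.001101 K/W
R_total = 0.001103 K/W
Q = ΔT / R_total = 162 / 0.001103

Q ≈ 147000 W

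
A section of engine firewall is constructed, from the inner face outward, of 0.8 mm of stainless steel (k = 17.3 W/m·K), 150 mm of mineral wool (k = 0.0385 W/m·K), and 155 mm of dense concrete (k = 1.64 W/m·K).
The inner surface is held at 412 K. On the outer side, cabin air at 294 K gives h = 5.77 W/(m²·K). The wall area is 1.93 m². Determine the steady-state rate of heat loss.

Series thermal resistances:
R_stainless steel = L/(kA) = 0.0008/(17.3×1.93) = 2.396×10^-5 K/W
R_mineral wool = L/(kA) = 0.15/(0.0385×1.93) = 2.019 K/W
R_dense concrete = L/(kA) = 0.155/(1.64×1.93) = 0.04897 K/W
R_outer film = 1/(h_o·A) = 1/(5.77×1.93) = 0.0898 K/W
R_total = 2.157 K/W
Q = ΔT / R_total = 118 / 2.157

Q ≈ 54.7 W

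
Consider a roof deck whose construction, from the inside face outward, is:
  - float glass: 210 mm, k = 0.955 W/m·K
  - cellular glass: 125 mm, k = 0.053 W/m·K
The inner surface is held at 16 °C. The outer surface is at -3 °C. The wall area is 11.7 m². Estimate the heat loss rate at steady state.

Using the resistance-network approach (series):
R_float glass = L/(kA) = 0.21/(0.955×11.7) = 0.01879 K/W
R_cellular glass = L/(kA) = 0.125/(0.053×11.7) = 0.2016 K/W
R_total = 0.2204 K/W
Q = ΔT / R_total = 19 / 0.2204

Q ≈ 86.2 W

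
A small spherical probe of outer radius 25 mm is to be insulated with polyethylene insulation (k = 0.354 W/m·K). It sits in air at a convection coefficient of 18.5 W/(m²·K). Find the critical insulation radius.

r_cr ≈ 38.3 mm

For a sphere r_cr = 2k/h = 2×0.354/18.5
r_cr = 38.3 mm; since the bare radius (25 mm) is below r_cr, adding a thin layer of insulation will *increase* heat loss.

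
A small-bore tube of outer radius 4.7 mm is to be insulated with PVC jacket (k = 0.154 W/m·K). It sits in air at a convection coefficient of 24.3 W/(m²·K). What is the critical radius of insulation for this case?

For a cylinder r_cr = k/h = 0.154/24.3
r_cr = 6.34 mm; since the bare radius (4.7 mm) is below r_cr, adding a thin layer of insulation will *increase* heat loss.

r_cr ≈ 6.34 mm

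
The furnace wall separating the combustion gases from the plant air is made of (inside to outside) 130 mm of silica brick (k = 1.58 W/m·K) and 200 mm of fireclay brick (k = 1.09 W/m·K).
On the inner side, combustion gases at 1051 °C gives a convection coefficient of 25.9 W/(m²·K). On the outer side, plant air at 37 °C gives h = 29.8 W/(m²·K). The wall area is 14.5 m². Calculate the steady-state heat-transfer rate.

Q ≈ 43500 W

Model the wall as resistances in series:
R_inner film = 1/(h_i·A) = 1/(25.9×14.5) = 0.002663 K/W
R_silica brick = L/(kA) = 0.13/(1.58×14.5) = 0.005674 K/W
R_fireclay brick = L/(kA) = 0.2/(1.09×14.5) = 0.01265 K/W
R_outer film = 1/(h_o·A) = 1/(29.8×14.5) = 0.002314 K/W
R_total = 0.02331 K/W
Q = ΔT / R_total = 1014 / 0.02331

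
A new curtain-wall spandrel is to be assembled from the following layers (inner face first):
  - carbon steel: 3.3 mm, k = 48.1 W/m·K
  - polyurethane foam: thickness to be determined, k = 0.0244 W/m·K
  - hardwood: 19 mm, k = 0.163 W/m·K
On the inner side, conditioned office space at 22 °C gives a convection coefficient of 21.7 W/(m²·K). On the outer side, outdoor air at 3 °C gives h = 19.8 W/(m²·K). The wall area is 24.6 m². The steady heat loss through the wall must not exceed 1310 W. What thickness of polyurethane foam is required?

L ≈ 3.5 mm

Thermal resistances in series:
R_inner film = 1/(h_i·A) = 1/(21.7×24.6) = 0.001873 K/W
R_carbon steel = L/(kA) = 0.0033/(48.1×24.6) = 2.789×10^-6 K/W
R_hardwood = L/(kA) = 0.019/(0.163×24.6) = 0.004738 K/W
R_outer film = 1/(h_o·A) = 1/(19.8×24.6) = 0.002053 K/W
Sum of the known resistances R_other = 0.008668 K/W
Required total resistance R_tot = ΔT/Q_allow = 19/1310 = 0.0145 K/W
R_polyurethane foam = R_tot − R_other = 0.005836 K/W
L = R·k·A = 0.005836×0.0244×24.6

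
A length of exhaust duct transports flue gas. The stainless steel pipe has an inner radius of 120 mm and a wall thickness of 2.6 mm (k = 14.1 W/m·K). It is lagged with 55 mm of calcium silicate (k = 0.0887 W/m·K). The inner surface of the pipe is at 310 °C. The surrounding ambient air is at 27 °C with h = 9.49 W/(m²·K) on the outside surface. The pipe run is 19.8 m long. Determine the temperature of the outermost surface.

T ≈ 62.2 °C

For a radial system each layer contributes R = ln(r_out/r_in)/(2πkL); films add R = 1/(hA).
R_stainless steel pipe wall = ln(122.6/120)/(2π×14.1×19.8) = 1.222×10^-5 K/W
R_calcium silicate = ln(177.6/122.6)/(2π×0.0887×19.8) = 0.03358 K/W
R_outer film = 1/(h_o·2πr_oL) = 1/(9.49×2π×0.1776×19.8) = 0.004769 K/W
R_total = 0.03837 K/W
Q = ΔT/R_total = 283/0.03837
Q = 7380 W
T_interface = T_inner − Q·ΣR(inner→interface) = 310 − 7380×0.0336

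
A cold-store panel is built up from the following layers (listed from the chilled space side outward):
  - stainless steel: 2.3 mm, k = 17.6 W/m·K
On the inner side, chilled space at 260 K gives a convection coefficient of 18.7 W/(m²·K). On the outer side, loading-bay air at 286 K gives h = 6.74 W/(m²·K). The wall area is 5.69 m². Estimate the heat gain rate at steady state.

Q ≈ 732 W

Thermal resistances in series:
R_inner film = 1/(h_i·A) = 1/(18.7×5.69) = 0.009398 K/W
R_stainless steel = L/(kA) = 0.0023/(17.6×5.69) = 2.297×10^-5 K/W
R_outer film = 1/(h_o·A) = 1/(6.74×5.69) = 0.02608 K/W
R_total = 0.0355 K/W
Q = ΔT / R_total = 26 / 0.0355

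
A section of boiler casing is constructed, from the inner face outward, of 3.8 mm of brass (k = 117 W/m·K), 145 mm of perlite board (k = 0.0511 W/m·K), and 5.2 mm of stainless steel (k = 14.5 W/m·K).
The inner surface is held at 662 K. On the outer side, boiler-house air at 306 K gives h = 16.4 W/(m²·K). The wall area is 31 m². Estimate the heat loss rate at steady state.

Q ≈ 3810 W

Using the resistance-network approach (series):
R_brass = L/(kA) = 0.0038/(117×31) = 1.048×10^-6 K/W
R_perlite board = L/(kA) = 0.145/(0.0511×31) = 0.09153 K/W
R_stainless steel = L/(kA) = 0.0052/(14.5×31) = 1.157×10^-5 K/W
R_outer film = 1/(h_o·A) = 1/(16.4×31) = 0.001967 K/W
R_total = 0.09351 K/W
Q = ΔT / R_total = 356 / 0.09351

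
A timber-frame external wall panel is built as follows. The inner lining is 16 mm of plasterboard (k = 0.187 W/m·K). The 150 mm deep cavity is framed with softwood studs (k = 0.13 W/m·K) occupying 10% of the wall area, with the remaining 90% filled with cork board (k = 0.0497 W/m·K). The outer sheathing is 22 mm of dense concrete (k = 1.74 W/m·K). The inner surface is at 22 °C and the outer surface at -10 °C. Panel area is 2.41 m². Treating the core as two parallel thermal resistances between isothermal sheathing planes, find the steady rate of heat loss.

Q ≈ 28.6 W

Sheathing layers in series; stud and cavity paths in parallel between them.
R_inner = 0.016/(0.187×2.41) = 0.0355 K/W
R_stud  = 0.15/(0.13×0.1×2.41) = 4.788 K/W
R_cav   = 0.15/(0.0497×0.9×2.41) = 1.391 K/W
1/R_core = 1/R_stud + 1/R_cav → R_core = 1.078 K/W
R_outer = 0.022/(1.74×2.41) = 0.005246 K/W
R_total = 1.119 K/W
Q = ΔT/R_total = 32/1.119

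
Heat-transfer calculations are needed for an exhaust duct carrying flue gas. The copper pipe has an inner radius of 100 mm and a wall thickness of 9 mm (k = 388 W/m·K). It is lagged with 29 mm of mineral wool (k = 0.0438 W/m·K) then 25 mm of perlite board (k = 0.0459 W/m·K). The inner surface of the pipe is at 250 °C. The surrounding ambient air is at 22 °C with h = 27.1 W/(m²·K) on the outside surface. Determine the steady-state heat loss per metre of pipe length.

q′ ≈ 155 W/m

Radial resistances (cylindrical: R_cond = ln(r_o/r_i)/(2πkL), R_conv = 1/(h·2πrL)):
R_copper pipe wall = ln(109/100)/(2π×388×1) = 3.535×10^-5 K/W
R_mineral wool = ln(138/109)/(2π×0.0438×1) = 0.8572 K/W
R_perlite board = ln(163/138)/(2π×0.0459×1) = 0.5773 K/W
R_outer film = 1/(h_o·2πr_oL) = 1/(27.1×2π×0.163×1) = 0.03603 K/W
R_total = 1.471 K/W
Q = ΔT/R_total = 228/1.471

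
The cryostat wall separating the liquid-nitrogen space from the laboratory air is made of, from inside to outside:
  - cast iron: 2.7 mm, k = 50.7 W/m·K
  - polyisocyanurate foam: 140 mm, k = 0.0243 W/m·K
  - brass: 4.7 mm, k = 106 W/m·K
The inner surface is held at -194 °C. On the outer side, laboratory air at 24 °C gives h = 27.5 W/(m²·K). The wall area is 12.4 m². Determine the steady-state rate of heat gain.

Q ≈ 466 W

Series thermal resistances:
R_cast iron = L/(kA) = 0.0027/(50.7×12.4) = 4.295×10^-6 K/W
R_polyisocyanurate foam = L/(kA) = 0.14/(0.0243×12.4) = 0.4646 K/W
R_brass = L/(kA) = 0.0047/(106×12.4) = 3.576×10^-6 K/W
R_outer film = 1/(h_o·A) = 1/(27.5×12.4) = 0.002933 K/W
R_total = 0.4676 K/W
Q = ΔT / R_total = 218 / 0.4676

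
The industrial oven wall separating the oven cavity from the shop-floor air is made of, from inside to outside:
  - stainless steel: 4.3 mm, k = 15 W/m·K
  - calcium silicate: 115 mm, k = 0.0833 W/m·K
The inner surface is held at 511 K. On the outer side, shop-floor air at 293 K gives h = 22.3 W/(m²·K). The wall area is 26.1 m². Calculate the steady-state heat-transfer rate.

Thermal resistances in series:
R_stainless steel = L/(kA) = 0.0043/(15×26.1) = 1.098×10^-5 K/W
R_calcium silicate = L/(kA) = 0.115/(0.0833×26.1) = 0.05289 K/W
R_outer film = 1/(h_o·A) = 1/(22.3×26.1) = 0.001718 K/W
R_total = 0.05462 K/W
Q = ΔT / R_total = 218 / 0.05462

Q ≈ 3990 W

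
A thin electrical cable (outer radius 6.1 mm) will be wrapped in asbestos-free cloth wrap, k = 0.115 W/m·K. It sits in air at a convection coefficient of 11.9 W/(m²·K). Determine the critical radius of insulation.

r_cr ≈ 9.66 mm

For a cylinder r_cr = k/h = 0.115/11.9
r_cr = 9.66 mm; since the bare radius (6.1 mm) is below r_cr, adding a thin layer of insulation will *increase* heat loss.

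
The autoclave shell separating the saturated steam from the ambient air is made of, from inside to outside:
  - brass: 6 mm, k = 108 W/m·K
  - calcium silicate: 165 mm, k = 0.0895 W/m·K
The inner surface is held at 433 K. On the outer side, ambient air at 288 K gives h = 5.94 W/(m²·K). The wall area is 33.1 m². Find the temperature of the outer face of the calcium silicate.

T ≈ 300 K

Using the resistance-network approach (series):
R_brass = L/(kA) = 0.006/(108×33.1) = 1.678×10^-6 K/W
R_calcium silicate = L/(kA) = 0.165/(0.0895×33.1) = 0.0557 K/W
R_outer film = 1/(h_o·A) = 1/(5.94×33.1) = 0.005086 K/W
R_total = 0.06078 K/W;  Q = ΔT/R_total = 145/0.06078 = 2385 W
T_interface = T_inner − Q·ΣR(inner→interface) = 433 − 2390×0.0557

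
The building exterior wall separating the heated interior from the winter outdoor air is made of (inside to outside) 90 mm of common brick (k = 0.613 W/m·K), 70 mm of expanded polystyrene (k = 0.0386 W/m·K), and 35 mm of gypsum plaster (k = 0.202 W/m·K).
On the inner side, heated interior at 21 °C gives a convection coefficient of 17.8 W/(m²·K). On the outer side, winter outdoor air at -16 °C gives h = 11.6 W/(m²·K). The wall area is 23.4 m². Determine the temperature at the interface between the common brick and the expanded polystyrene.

Series thermal resistances:
R_inner film = 1/(h_i·A) = 1/(17.8×23.4) = 0.002401 K/W
R_common brick = L/(kA) = 0.09/(0.613×23.4) = 0.006274 K/W
R_expanded polystyrene = L/(kA) = 0.07/(0.0386×23.4) = 0.0775 K/W
R_gypsum plaster = L/(kA) = 0.035/(0.202×23.4) = 0.007405 K/W
R_outer film = 1/(h_o·A) = 1/(11.6×23.4) = 0.003684 K/W
R_total = 0.09726 K/W;  Q = ΔT/R_total = 37/0.09726 = 380.4 W
T_interface = T_inner − Q·ΣR(inner→interface) = 21 − 380×0.008675

T ≈ 17.7 °C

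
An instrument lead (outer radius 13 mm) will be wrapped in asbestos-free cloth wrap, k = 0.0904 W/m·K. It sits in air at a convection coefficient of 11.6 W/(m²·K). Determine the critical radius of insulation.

For a cylinder r_cr = k/h = 0.0904/11.6
r_cr = 7.79 mm; since the bare radius (13 mm) is above r_cr, any added insulation will reduce heat loss.

r_cr ≈ 7.79 mm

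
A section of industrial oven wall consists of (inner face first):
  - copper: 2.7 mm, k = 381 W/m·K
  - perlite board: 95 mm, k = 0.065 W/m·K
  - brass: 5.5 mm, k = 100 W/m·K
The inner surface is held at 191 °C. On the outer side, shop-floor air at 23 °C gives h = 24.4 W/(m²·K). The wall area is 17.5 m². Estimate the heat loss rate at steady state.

Q ≈ 1960 W

Thermal resistances in series:
R_copper = L/(kA) = 0.0027/(381×17.5) = 4.049×10^-7 K/W
R_perlite board = L/(kA) = 0.095/(0.065×17.5) = 0.08352 K/W
R_brass = L/(kA) = 0.0055/(100×17.5) = 3.143×10^-6 K/W
R_outer film = 1/(h_o·A) = 1/(24.4×17.5) = 0.002342 K/W
R_total = 0.08586 K/W
Q = ΔT / R_total = 168 / 0.08586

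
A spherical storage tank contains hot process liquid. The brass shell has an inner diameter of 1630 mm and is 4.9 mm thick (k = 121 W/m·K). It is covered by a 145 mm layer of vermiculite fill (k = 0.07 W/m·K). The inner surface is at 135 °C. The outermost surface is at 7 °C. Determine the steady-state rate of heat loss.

Radial (spherical) resistances in series:
R_brass shell = (1/0.815 − 1/0.8199)/(4π×121) = 4.823×10^-6 K/W
R_vermiculite fill = (1/0.8199 − 1/0.9649)/(4π×0.07) = 0.2084 K/W
R_total = 0.2084 K/W
Q = ΔT/R_total = 128/0.2084

Q ≈ 614 W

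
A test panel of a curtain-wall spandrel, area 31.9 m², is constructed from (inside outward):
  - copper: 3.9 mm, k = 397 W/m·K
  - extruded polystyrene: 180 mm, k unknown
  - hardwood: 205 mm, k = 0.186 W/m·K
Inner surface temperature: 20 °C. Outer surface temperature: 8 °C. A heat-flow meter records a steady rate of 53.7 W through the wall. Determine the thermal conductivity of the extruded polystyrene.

Treating each layer as a thermal resistance in series:
R_copper = L/(kA) = 0.0039/(397×31.9) = 3.08×10^-7 K/W
R_hardwood = L/(kA) = 0.205/(0.186×31.9) = 0.03455 K/W
Sum of known resistances R_other = 0.03455 K/W
Total R = ΔT/Q = 12/53.7 = 0.2235 K/W
R_extruded polystyrene = R_total − R_other = 0.1889 K/W
k = L/(R·A) = 0.18/(0.1889×31.9)

k ≈ 0.0299 W/(m·K)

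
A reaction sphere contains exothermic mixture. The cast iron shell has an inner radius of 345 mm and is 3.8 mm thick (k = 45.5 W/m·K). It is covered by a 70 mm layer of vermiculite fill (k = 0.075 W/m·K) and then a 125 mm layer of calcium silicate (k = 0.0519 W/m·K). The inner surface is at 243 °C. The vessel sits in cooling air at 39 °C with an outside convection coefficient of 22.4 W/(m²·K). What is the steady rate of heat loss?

Q ≈ 150 W

Each spherical layer contributes R = (1/r_i − 1/r_o)/(4πk):
R_cast iron shell = (1/0.345 − 1/0.3488)/(4π×45.5) = 5.523×10^-5 K/W
R_vermiculite fill = (1/0.3488 − 1/0.4188)/(4π×0.075) = 0.5084 K/W
R_calcium silicate = (1/0.4188 − 1/0.5438)/(4π×0.0519) = 0.8416 K/W
R_outer film = 1/(h·4πr_o²) = 1/(22.4×4π×0.5438²) = 0.01201 K/W
R_total = 1.362 K/W
Q = ΔT/R_total = 204/1.362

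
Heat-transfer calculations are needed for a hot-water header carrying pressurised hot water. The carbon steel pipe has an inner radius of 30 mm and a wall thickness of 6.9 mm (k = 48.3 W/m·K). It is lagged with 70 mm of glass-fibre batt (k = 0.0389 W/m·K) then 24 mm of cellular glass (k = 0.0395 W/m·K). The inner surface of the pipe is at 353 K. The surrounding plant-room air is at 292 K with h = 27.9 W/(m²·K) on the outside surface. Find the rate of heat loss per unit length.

Cylindrical conduction, so R = ln(r₂/r₁)/(2πkL) per layer, in series:
R_carbon steel pipe wall = ln(36.9/30)/(2π×48.3×1) = 6.821×10^-4 K/W
R_glass-fibre batt = ln(106.9/36.9)/(2π×0.0389×1) = 4.352 K/W
R_cellular glass = ln(130.9/106.9)/(2π×0.0395×1) = 0.8161 K/W
R_outer film = 1/(h_o·2πr_oL) = 1/(27.9×2π×0.1309×1) = 0.04358 K/W
R_total = 5.212 K/W
Q = ΔT/R_total = 61/5.212

q′ ≈ 11.7 W/m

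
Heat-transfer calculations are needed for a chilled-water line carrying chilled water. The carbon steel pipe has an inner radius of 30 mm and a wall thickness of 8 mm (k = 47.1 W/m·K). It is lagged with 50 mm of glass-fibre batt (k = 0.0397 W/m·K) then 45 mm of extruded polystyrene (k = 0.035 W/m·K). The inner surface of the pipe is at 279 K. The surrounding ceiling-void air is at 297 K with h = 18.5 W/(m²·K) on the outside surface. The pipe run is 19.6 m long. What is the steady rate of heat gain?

Q ≈ 66.4 W

Radial resistances (cylindrical: R_cond = ln(r_o/r_i)/(2πkL), R_conv = 1/(h·2πrL)):
R_carbon steel pipe wall = ln(38/30)/(2π×47.1×19.6) = 4.075×10^-5 K/W
R_glass-fibre batt = ln(88/38)/(2π×0.0397×19.6) = 0.1718 K/W
R_extruded polystyrene = ln(133/88)/(2π×0.035×19.6) = 0.09582 K/W
R_outer film = 1/(h_o·2πr_oL) = 1/(18.5×2π×0.133×19.6) = 0.0033 K/W
R_total = 0.2709 K/W
Q = ΔT/R_total = 18/0.2709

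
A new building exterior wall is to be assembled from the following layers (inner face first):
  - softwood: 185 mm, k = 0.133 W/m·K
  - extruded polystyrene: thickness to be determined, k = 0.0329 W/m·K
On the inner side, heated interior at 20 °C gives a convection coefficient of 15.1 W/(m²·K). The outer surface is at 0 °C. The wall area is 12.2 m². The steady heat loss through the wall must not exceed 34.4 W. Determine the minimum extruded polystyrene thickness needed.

Using the resistance-network approach (series):
R_inner film = 1/(h_i·A) = 1/(15.1×12.2) = 0.005428 K/W
R_softwood = L/(kA) = 0.185/(0.133×12.2) = 0.114 K/W
Sum of the known resistances R_other = 0.1194 K/W
Required total resistance R_tot = ΔT/Q_allow = 20/34.4 = 0.5814 K/W
R_extruded polystyrene = R_tot − R_other = 0.462 K/W
L = R·k·A = 0.462×0.0329×12.2

L ≈ 185 mm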